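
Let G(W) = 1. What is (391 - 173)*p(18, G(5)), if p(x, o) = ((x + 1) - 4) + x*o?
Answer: 7194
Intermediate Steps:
p(x, o) = -3 + x + o*x (p(x, o) = ((1 + x) - 4) + o*x = (-3 + x) + o*x = -3 + x + o*x)
(391 - 173)*p(18, G(5)) = (391 - 173)*(-3 + 18 + 1*18) = 218*(-3 + 18 + 18) = 218*33 = 7194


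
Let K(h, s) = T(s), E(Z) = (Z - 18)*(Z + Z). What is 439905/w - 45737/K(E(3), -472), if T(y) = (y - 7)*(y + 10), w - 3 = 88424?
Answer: 93305710991/19568718246 ≈ 4.7681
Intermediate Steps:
w = 88427 (w = 3 + 88424 = 88427)
T(y) = (-7 + y)*(10 + y)
E(Z) = 2*Z*(-18 + Z) (E(Z) = (-18 + Z)*(2*Z) = 2*Z*(-18 + Z))
K(h, s) = -70 + s**2 + 3*s
439905/w - 45737/K(E(3), -472) = 439905/88427 - 45737/(-70 + (-472)**2 + 3*(-472)) = 439905*(1/88427) - 45737/(-70 + 222784 - 1416) = 439905/88427 - 45737/221298 = 93305710991/19568718246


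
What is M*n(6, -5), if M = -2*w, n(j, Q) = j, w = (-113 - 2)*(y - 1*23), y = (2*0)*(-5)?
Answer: -31740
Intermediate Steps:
y = 0 (y = 0*(-5) = 0)
w = 2645 (w = (-113 - 2)*(0 - 1*23) = -115*(0 - 23) = -115*(-23) = 2645)
M = -5290 (M = -2*2645 = -5290)
M*n(6, -5) = -5290*6 = -31740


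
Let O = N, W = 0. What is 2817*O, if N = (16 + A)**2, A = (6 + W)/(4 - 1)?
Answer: 912708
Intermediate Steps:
A = 2 (A = (6 + 0)/(4 - 1) = 6/3 = 6*(1/3) = 2)
N = 324 (N = (16 + 2)**2 = 18**2 = 324)
O = 324
2817*O = 2817*324 = 912708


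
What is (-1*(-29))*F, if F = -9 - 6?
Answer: -435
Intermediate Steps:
F = -15
(-1*(-29))*F = -1*(-29)*(-15) = 29*(-15) = -435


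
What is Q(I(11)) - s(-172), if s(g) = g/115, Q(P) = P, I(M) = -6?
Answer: -518/115 ≈ -4.5043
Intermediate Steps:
s(g) = g/115 (s(g) = g*(1/115) = g/115)
Q(I(11)) - s(-172) = -6 - (-172)/115 = -6 - 1*(-172/115) = -6 + 172/115 = -518/115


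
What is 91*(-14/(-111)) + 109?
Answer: 13373/111 ≈ 120.48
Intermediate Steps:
91*(-14/(-111)) + 109 = 91*(-14*(-1/111)) + 109 = 91*(14/111) + 109 = 1274/111 + 109 = 13373/111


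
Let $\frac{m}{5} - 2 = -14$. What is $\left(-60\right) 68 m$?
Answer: $244800$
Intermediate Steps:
$m = -60$ ($m = 10 + 5 \left(-14\right) = 10 - 70 = -60$)
$\left(-60\right) 68 m = \left(-60\right) 68 \left(-60\right) = \left(-4080\right) \left(-60\right) = 244800$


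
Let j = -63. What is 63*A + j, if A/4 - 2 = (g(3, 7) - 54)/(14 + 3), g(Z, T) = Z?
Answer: -315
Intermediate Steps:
A = -4 (A = 8 + 4*((3 - 54)/(14 + 3)) = 8 + 4*(-51/17) = 8 + 4*(-51*1/17) = 8 + 4*(-3) = 8 - 12 = -4)
63*A + j = 63*(-4) - 63 = -252 - 63 = -315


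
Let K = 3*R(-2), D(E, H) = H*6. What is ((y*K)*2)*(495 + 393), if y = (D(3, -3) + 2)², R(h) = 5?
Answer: 6819840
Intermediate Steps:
D(E, H) = 6*H
K = 15 (K = 3*5 = 15)
y = 256 (y = (6*(-3) + 2)² = (-18 + 2)² = (-16)² = 256)
((y*K)*2)*(495 + 393) = ((256*15)*2)*(495 + 393) = (3840*2)*888 = 7680*888 = 6819840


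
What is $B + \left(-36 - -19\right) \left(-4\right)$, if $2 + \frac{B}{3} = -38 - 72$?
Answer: $-268$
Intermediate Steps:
$B = -336$ ($B = -6 + 3 \left(-38 - 72\right) = -6 + 3 \left(-110\right) = -6 - 330 = -336$)
$B + \left(-36 - -19\right) \left(-4\right) = -336 + \left(-36 - -19\right) \left(-4\right) = -336 + \left(-36 + 19\right) \left(-4\right) = -336 - -68 = -336 + 68 = -268$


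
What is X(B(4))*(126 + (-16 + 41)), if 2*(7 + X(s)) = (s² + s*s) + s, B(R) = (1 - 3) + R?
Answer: -302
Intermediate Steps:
B(R) = -2 + R
X(s) = -7 + s² + s/2 (X(s) = -7 + ((s² + s*s) + s)/2 = -7 + ((s² + s²) + s)/2 = -7 + (2*s² + s)/2 = -7 + (s + 2*s²)/2 = -7 + (s² + s/2) = -7 + s² + s/2)
X(B(4))*(126 + (-16 + 41)) = (-7 + (-2 + 4)² + (-2 + 4)/2)*(126 + (-16 + 41)) = (-7 + 2² + (½)*2)*(126 + 25) = (-7 + 4 + 1)*151 = -2*151 = -302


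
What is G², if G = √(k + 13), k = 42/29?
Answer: 419/29 ≈ 14.448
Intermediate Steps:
k = 42/29 (k = 42*(1/29) = 42/29 ≈ 1.4483)
G = √12151/29 (G = √(42/29 + 13) = √(419/29) = √12151/29 ≈ 3.8011)
G² = (√12151/29)² = 419/29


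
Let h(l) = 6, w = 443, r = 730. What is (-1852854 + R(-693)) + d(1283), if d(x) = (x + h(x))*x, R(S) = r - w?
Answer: -198780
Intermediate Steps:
R(S) = 287 (R(S) = 730 - 1*443 = 730 - 443 = 287)
d(x) = x*(6 + x) (d(x) = (x + 6)*x = (6 + x)*x = x*(6 + x))
(-1852854 + R(-693)) + d(1283) = (-1852854 + 287) + 1283*(6 + 1283) = -1852567 + 1283*1289 = -1852567 + 1653787 = -198780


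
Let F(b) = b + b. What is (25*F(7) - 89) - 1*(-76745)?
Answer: 77006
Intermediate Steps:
F(b) = 2*b
(25*F(7) - 89) - 1*(-76745) = (25*(2*7) - 89) - 1*(-76745) = (25*14 - 89) + 76745 = (350 - 89) + 76745 = 261 + 76745 = 77006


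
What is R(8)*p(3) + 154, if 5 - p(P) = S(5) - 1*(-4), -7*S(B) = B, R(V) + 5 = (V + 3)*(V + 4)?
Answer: 2602/7 ≈ 371.71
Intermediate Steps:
R(V) = -5 + (3 + V)*(4 + V) (R(V) = -5 + (V + 3)*(V + 4) = -5 + (3 + V)*(4 + V))
S(B) = -B/7
p(P) = 12/7 (p(P) = 5 - (-⅐*5 - 1*(-4)) = 5 - (-5/7 + 4) = 5 - 1*23/7 = 5 - 23/7 = 12/7)
R(8)*p(3) + 154 = (7 + 8² + 7*8)*(12/7) + 154 = (7 + 64 + 56)*(12/7) + 154 = 127*(12/7) + 154 = 1524/7 + 154 = 2602/7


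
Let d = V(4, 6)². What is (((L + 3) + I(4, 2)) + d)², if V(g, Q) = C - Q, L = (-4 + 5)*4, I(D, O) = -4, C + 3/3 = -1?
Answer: 4489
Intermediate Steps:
C = -2 (C = -1 - 1 = -2)
L = 4 (L = 1*4 = 4)
V(g, Q) = -2 - Q
d = 64 (d = (-2 - 1*6)² = (-2 - 6)² = (-8)² = 64)
(((L + 3) + I(4, 2)) + d)² = (((4 + 3) - 4) + 64)² = ((7 - 4) + 64)² = (3 + 64)² = 67² = 4489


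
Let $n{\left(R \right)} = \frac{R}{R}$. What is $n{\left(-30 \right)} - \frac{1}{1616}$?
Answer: $\frac{1615}{1616} \approx 0.99938$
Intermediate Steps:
$n{\left(R \right)} = 1$
$n{\left(-30 \right)} - \frac{1}{1616} = 1 - \frac{1}{1616} = \frac{1615}{1616}$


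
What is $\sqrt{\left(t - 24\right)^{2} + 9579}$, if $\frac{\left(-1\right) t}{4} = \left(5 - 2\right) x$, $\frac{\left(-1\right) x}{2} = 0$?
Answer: $\sqrt{10155} \approx 100.77$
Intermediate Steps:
$x = 0$ ($x = \left(-2\right) 0 = 0$)
$t = 0$ ($t = - 4 \left(5 - 2\right) 0 = - 4 \cdot 3 \cdot 0 = \left(-4\right) 0 = 0$)
$\sqrt{\left(t - 24\right)^{2} + 9579} = \sqrt{\left(0 - 24\right)^{2} + 9579} = \sqrt{\left(-24\right)^{2} + 9579} = \sqrt{576 + 9579} = \sqrt{10155}$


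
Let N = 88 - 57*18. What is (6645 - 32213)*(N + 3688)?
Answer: -70312000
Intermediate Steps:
N = -938 (N = 88 - 1026 = -938)
(6645 - 32213)*(N + 3688) = (6645 - 32213)*(-938 + 3688) = -25568*2750 = -70312000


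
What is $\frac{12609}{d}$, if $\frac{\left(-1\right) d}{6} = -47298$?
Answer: $\frac{1401}{31532} \approx 0.044431$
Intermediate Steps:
$d = 283788$ ($d = \left(-6\right) \left(-47298\right) = 283788$)
$\frac{12609}{d} = \frac{12609}{283788} = 12609 \cdot \frac{1}{283788} = \frac{1401}{31532}$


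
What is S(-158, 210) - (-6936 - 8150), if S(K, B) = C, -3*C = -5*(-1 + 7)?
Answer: 15096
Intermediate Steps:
C = 10 (C = -(-5)*(-1 + 7)/3 = -(-5)*6/3 = -⅓*(-30) = 10)
S(K, B) = 10
S(-158, 210) - (-6936 - 8150) = 10 - (-6936 - 8150) = 10 - 1*(-15086) = 10 + 15086 = 15096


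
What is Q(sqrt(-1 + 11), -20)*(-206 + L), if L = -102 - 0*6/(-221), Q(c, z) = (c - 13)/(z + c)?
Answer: -7700/39 + 1078*sqrt(10)/195 ≈ -179.95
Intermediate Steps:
Q(c, z) = (-13 + c)/(c + z)
L = -102 (L = -102 - 0*(-1)/221 = -102 - 1*0 = -102 + 0 = -102)
Q(sqrt(-1 + 11), -20)*(-206 + L) = ((-13 + sqrt(-1 + 11))/(sqrt(-1 + 11) - 20))*(-206 - 102) = ((-13 + sqrt(10))/(sqrt(10) - 20))*(-308) = ((-13 + sqrt(10))/(-20 + sqrt(10)))*(-308) = -308*(-13 + sqrt(10))/(-20 + sqrt(10))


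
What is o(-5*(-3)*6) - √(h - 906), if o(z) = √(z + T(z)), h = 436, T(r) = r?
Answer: 6*√5 - I*√470 ≈ 13.416 - 21.679*I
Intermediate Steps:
o(z) = √2*√z (o(z) = √(z + z) = √(2*z) = √2*√z)
o(-5*(-3)*6) - √(h - 906) = √2*√(-5*(-3)*6) - √(436 - 906) = √2*√(15*6) - √(-470) = √2*√90 - I*√470 = √2*(3*√10) - I*√470 = 6*√5 - I*√470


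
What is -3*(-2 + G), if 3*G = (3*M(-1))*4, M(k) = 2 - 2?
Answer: 6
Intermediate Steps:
M(k) = 0
G = 0 (G = ((3*0)*4)/3 = (0*4)/3 = (1/3)*0 = 0)
-3*(-2 + G) = -3*(-2 + 0) = -3*(-2) = 6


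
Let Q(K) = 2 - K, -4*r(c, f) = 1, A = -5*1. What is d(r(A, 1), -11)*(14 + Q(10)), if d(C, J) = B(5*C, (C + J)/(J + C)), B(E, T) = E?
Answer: -15/2 ≈ -7.5000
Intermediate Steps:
A = -5
r(c, f) = -¼ (r(c, f) = -¼*1 = -¼)
d(C, J) = 5*C
d(r(A, 1), -11)*(14 + Q(10)) = (5*(-¼))*(14 + (2 - 1*10)) = -5*(14 + (2 - 10))/4 = -5*(14 - 8)/4 = -5/4*6 = -15/2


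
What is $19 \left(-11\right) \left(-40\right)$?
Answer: $8360$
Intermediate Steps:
$19 \left(-11\right) \left(-40\right) = \left(-209\right) \left(-40\right) = 8360$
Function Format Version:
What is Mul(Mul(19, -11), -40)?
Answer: 8360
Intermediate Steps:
Mul(Mul(19, -11), -40) = Mul(-209, -40) = 8360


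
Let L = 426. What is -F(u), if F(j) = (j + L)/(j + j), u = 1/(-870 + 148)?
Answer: 307571/2 ≈ 1.5379e+5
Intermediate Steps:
u = -1/722 (u = 1/(-722) = -1/722 ≈ -0.0013850)
F(j) = (426 + j)/(2*j) (F(j) = (j + 426)/(j + j) = (426 + j)/((2*j)) = (426 + j)*(1/(2*j)) = (426 + j)/(2*j))
-F(u) = -(426 - 1/722)/(2*(-1/722)) = -(-722)*307571/(2*722) = -1*(-307571/2) = 307571/2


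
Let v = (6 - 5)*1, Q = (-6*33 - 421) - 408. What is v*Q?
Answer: -1027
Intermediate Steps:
Q = -1027 (Q = (-198 - 421) - 408 = -619 - 408 = -1027)
v = 1 (v = 1*1 = 1)
v*Q = 1*(-1027) = -1027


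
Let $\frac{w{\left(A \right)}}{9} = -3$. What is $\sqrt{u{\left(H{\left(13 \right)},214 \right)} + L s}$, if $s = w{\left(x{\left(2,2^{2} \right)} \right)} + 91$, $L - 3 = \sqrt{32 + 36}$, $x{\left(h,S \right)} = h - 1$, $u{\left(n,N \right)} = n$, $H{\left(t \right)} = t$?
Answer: $\sqrt{205 + 128 \sqrt{17}} \approx 27.069$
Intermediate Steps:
$x{\left(h,S \right)} = -1 + h$
$w{\left(A \right)} = -27$ ($w{\left(A \right)} = 9 \left(-3\right) = -27$)
$L = 3 + 2 \sqrt{17}$ ($L = 3 + \sqrt{32 + 36} = 3 + \sqrt{68} = 3 + 2 \sqrt{17} \approx 11.246$)
$s = 64$ ($s = -27 + 91 = 64$)
$\sqrt{u{\left(H{\left(13 \right)},214 \right)} + L s} = \sqrt{13 + \left(3 + 2 \sqrt{17}\right) 64} = \sqrt{13 + \left(192 + 128 \sqrt{17}\right)} = \sqrt{205 + 128 \sqrt{17}}$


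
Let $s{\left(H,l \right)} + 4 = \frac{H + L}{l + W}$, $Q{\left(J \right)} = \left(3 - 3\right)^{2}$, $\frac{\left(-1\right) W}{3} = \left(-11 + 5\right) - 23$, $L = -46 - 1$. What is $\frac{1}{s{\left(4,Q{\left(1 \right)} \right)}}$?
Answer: $- \frac{87}{391} \approx -0.22251$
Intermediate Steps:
$L = -47$
$W = 87$ ($W = - 3 \left(\left(-11 + 5\right) - 23\right) = - 3 \left(-6 - 23\right) = \left(-3\right) \left(-29\right) = 87$)
$Q{\left(J \right)} = 0$ ($Q{\left(J \right)} = 0^{2} = 0$)
$s{\left(H,l \right)} = -4 + \frac{-47 + H}{87 + l}$ ($s{\left(H,l \right)} = -4 + \frac{H - 47}{l + 87} = -4 + \frac{-47 + H}{87 + l}$)
$\frac{1}{s{\left(4,Q{\left(1 \right)} \right)}} = \frac{1}{\frac{1}{87 + 0} \left(-395 + 4 - 0\right)} = \frac{1}{\frac{1}{87} \left(-395 + 4 + 0\right)} = \frac{1}{\frac{1}{87} \left(-391\right)} = \frac{1}{- \frac{391}{87}} = - \frac{87}{391}$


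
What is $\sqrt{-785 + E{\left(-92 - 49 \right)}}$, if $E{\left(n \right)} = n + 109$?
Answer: $i \sqrt{817} \approx 28.583 i$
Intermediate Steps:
$E{\left(n \right)} = 109 + n$
$\sqrt{-785 + E{\left(-92 - 49 \right)}} = \sqrt{-785 + \left(109 - 141\right)} = \sqrt{-785 - 32} = \sqrt{-817} = i \sqrt{817}$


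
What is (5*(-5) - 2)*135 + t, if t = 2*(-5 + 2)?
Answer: -3651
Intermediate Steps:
t = -6 (t = 2*(-3) = -6)
(5*(-5) - 2)*135 + t = (5*(-5) - 2)*135 - 6 = (-25 - 2)*135 - 6 = -27*135 - 6 = -3645 - 6 = -3651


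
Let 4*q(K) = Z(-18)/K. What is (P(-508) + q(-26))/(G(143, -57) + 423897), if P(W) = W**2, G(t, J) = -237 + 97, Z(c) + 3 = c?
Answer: 26838677/44070728 ≈ 0.60899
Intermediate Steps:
Z(c) = -3 + c
q(K) = -21/(4*K) (q(K) = ((-3 - 18)/K)/4 = (-21/K)/4 = -21/(4*K))
G(t, J) = -140
(P(-508) + q(-26))/(G(143, -57) + 423897) = ((-508)**2 - 21/4/(-26))/(-140 + 423897) = (258064 - 21/4*(-1/26))/423757 = (258064 + 21/104)*(1/423757) = (26838677/104)*(1/423757) = 26838677/44070728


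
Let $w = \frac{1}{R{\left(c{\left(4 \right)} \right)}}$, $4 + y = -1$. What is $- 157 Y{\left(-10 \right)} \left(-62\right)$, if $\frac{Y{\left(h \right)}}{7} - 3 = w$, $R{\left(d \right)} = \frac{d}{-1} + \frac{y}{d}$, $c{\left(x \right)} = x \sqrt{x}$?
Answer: $\frac{13559462}{69} \approx 1.9651 \cdot 10^{5}$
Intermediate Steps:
$y = -5$ ($y = -4 - 1 = -5$)
$c{\left(x \right)} = x^{\frac{3}{2}}$
$R{\left(d \right)} = - d - \frac{5}{d}$ ($R{\left(d \right)} = \frac{d}{-1} - \frac{5}{d} = d \left(-1\right) - \frac{5}{d} = - d - \frac{5}{d}$)
$w = - \frac{8}{69}$ ($w = \frac{1}{- 4^{\frac{3}{2}} - \frac{5}{4^{\frac{3}{2}}}} = \frac{1}{\left(-1\right) 8 - \frac{5}{8}} = \frac{1}{-8 - \frac{5}{8}} = \frac{1}{- \frac{69}{8}} = - \frac{8}{69} \approx -0.11594$)
$Y{\left(h \right)} = \frac{1393}{69}$ ($Y{\left(h \right)} = 21 + 7 \left(- \frac{8}{69}\right) = 21 - \frac{56}{69} = \frac{1393}{69}$)
$- 157 Y{\left(-10 \right)} \left(-62\right) = \left(-157\right) \frac{1393}{69} \left(-62\right) = \left(- \frac{218701}{69}\right) \left(-62\right) = \frac{13559462}{69}$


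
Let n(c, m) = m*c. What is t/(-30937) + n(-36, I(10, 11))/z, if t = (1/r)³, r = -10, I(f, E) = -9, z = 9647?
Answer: 10023597647/298449239000 ≈ 0.033586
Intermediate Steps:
n(c, m) = c*m
t = -1/1000 (t = (1/(-10))³ = (-⅒)³ = -1/1000 ≈ -0.0010000)
t/(-30937) + n(-36, I(10, 11))/z = -1/1000/(-30937) - 36*(-9)/9647 = -1/1000*(-1/30937) + 324*(1/9647) = 1/30937000 + 324/9647 = 10023597647/298449239000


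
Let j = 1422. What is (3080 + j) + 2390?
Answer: 6892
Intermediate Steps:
(3080 + j) + 2390 = (3080 + 1422) + 2390 = 4502 + 2390 = 6892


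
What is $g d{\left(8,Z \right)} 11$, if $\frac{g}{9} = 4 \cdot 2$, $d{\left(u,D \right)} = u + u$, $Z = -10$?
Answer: $12672$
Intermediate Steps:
$d{\left(u,D \right)} = 2 u$
$g = 72$ ($g = 9 \cdot 4 \cdot 2 = 9 \cdot 8 = 72$)
$g d{\left(8,Z \right)} 11 = 72 \cdot 2 \cdot 8 \cdot 11 = 72 \cdot 16 \cdot 11 = 1152 \cdot 11 = 12672$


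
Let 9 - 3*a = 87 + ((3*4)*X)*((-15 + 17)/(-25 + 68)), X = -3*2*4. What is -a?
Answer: 926/43 ≈ 21.535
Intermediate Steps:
X = -24 (X = -6*4 = -24)
a = -926/43 (a = 3 - (87 + ((3*4)*(-24))*((-15 + 17)/(-25 + 68)))/3 = 3 - (87 + (12*(-24))*(2/43))/3 = 3 - (87 - 576/43)/3 = 3 - ⅓*3165/43 = 3 - 1055/43 = -926/43 ≈ -21.535)
-a = -1*(-926/43) = 926/43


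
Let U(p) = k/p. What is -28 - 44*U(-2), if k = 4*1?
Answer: 60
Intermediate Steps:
k = 4
U(p) = 4/p
-28 - 44*U(-2) = -28 - 176/(-2) = -28 - 176*(-1)/2 = -28 - 44*(-2) = -28 + 88 = 60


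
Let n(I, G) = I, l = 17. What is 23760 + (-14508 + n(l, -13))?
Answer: 9269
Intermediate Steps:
23760 + (-14508 + n(l, -13)) = 23760 + (-14508 + 17) = 23760 - 14491 = 9269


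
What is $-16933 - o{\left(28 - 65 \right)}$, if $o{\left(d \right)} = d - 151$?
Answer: $-16745$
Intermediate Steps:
$o{\left(d \right)} = -151 + d$
$-16933 - o{\left(28 - 65 \right)} = -16933 - \left(-151 + \left(28 - 65\right)\right) = -16933 - \left(-151 - 37\right) = -16933 - -188 = -16933 + 188 = -16745$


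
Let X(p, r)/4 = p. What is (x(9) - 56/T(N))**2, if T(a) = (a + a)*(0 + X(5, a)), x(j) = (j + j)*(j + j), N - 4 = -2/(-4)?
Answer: 212168356/2025 ≈ 1.0477e+5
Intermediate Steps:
N = 9/2 (N = 4 - 2/(-4) = 4 - 2*(-1/4) = 4 + 1/2 = 9/2 ≈ 4.5000)
X(p, r) = 4*p
x(j) = 4*j**2 (x(j) = (2*j)*(2*j) = 4*j**2)
T(a) = 40*a (T(a) = (a + a)*(0 + 4*5) = (2*a)*(0 + 20) = (2*a)*20 = 40*a)
(x(9) - 56/T(N))**2 = (4*9**2 - 56/(40*(9/2)))**2 = (4*81 - 56/180)**2 = (324 - 56*1/180)**2 = (324 - 14/45)**2 = (14566/45)**2 = 212168356/2025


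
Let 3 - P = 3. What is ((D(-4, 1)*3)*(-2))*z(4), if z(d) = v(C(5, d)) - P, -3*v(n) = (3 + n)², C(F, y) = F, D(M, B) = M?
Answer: -512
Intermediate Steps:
P = 0 (P = 3 - 1*3 = 3 - 3 = 0)
v(n) = -(3 + n)²/3
z(d) = -64/3 (z(d) = -(3 + 5)²/3 - 1*0 = -⅓*8² + 0 = -⅓*64 + 0 = -64/3 + 0 = -64/3)
((D(-4, 1)*3)*(-2))*z(4) = (-4*3*(-2))*(-64/3) = -12*(-2)*(-64/3) = 24*(-64/3) = -512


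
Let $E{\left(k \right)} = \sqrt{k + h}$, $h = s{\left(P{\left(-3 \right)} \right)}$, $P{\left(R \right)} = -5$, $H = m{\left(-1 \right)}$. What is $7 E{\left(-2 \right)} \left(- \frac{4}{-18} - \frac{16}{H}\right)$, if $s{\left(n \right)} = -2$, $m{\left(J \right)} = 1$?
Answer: $- \frac{1988 i}{9} \approx - 220.89 i$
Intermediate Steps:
$H = 1$
$h = -2$
$E{\left(k \right)} = \sqrt{-2 + k}$ ($E{\left(k \right)} = \sqrt{k - 2} = \sqrt{-2 + k}$)
$7 E{\left(-2 \right)} \left(- \frac{4}{-18} - \frac{16}{H}\right) = 7 \sqrt{-2 - 2} \left(- \frac{4}{-18} - \frac{16}{1}\right) = 7 \sqrt{-4} \left(\left(-4\right) \left(- \frac{1}{18}\right) - 16\right) = 7 \cdot 2 i \left(\frac{2}{9} - 16\right) = 14 i \left(- \frac{142}{9}\right) = - \frac{1988 i}{9}$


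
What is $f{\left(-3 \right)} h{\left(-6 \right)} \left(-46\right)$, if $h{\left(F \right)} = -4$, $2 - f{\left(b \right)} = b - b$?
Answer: $368$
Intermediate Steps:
$f{\left(b \right)} = 2$ ($f{\left(b \right)} = 2 - \left(b - b\right) = 2 - 0 = 2 + 0 = 2$)
$f{\left(-3 \right)} h{\left(-6 \right)} \left(-46\right) = 2 \left(-4\right) \left(-46\right) = \left(-8\right) \left(-46\right) = 368$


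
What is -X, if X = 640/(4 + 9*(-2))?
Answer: 320/7 ≈ 45.714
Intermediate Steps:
X = -320/7 (X = 640/(4 - 18) = 640/(-14) = 640*(-1/14) = -320/7 ≈ -45.714)
-X = -1*(-320/7) = 320/7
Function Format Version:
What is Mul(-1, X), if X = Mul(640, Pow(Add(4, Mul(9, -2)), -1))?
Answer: Rational(320, 7) ≈ 45.714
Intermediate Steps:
X = Rational(-320, 7) (X = Mul(640, Pow(Add(4, -18), -1)) = Mul(640, Pow(-14, -1)) = Mul(640, Rational(-1, 14)) = Rational(-320, 7) ≈ -45.714)
Mul(-1, X) = Mul(-1, Rational(-320, 7)) = Rational(320, 7)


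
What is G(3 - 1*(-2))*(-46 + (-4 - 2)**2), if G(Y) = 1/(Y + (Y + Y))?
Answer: -2/3 ≈ -0.66667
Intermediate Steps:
G(Y) = 1/(3*Y) (G(Y) = 1/(Y + 2*Y) = 1/(3*Y))
G(3 - 1*(-2))*(-46 + (-4 - 2)**2) = (1/(3*(3 - 1*(-2))))*(-46 + (-4 - 2)**2) = (1/(3*(3 + 2)))*(-46 + (-6)**2) = ((1/3)/5)*(-46 + 36) = ((1/3)*(1/5))*(-10) = (1/15)*(-10) = -2/3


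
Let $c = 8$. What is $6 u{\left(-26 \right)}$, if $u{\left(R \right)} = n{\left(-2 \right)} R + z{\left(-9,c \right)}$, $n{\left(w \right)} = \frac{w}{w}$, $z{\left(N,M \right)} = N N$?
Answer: $330$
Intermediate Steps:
$z{\left(N,M \right)} = N^{2}$
$n{\left(w \right)} = 1$
$u{\left(R \right)} = 81 + R$ ($u{\left(R \right)} = 1 R + \left(-9\right)^{2} = R + 81 = 81 + R$)
$6 u{\left(-26 \right)} = 6 \left(81 - 26\right) = 6 \cdot 55 = 330$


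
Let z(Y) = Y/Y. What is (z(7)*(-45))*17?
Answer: -765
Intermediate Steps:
z(Y) = 1
(z(7)*(-45))*17 = (1*(-45))*17 = -45*17 = -765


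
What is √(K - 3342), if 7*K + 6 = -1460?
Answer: 2*I*√43505/7 ≈ 59.594*I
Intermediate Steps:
K = -1466/7 (K = -6/7 + (⅐)*(-1460) = -6/7 - 1460/7 = -1466/7 ≈ -209.43)
√(K - 3342) = √(-1466/7 - 3342) = √(-24860/7) = 2*I*√43505/7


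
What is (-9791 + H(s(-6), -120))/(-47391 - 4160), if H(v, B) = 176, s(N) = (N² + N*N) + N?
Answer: 9615/51551 ≈ 0.18651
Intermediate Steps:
s(N) = N + 2*N² (s(N) = (N² + N²) + N = 2*N² + N = N + 2*N²)
(-9791 + H(s(-6), -120))/(-47391 - 4160) = (-9791 + 176)/(-47391 - 4160) = -9615/(-51551) = -9615*(-1/51551) = 9615/51551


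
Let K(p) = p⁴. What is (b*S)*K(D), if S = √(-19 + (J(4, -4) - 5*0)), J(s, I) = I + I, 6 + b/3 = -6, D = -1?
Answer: -108*I*√3 ≈ -187.06*I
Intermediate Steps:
b = -36 (b = -18 + 3*(-6) = -18 - 18 = -36)
J(s, I) = 2*I
S = 3*I*√3 (S = √(-19 + (2*(-4) - 5*0)) = √(-19 + (-8 + 0)) = √(-19 - 8) = √(-27) = 3*I*√3 ≈ 5.1962*I)
(b*S)*K(D) = -108*I*√3*(-1)⁴ = -108*I*√3*1 = -108*I*√3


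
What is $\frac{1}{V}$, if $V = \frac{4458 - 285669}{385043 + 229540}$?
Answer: $- \frac{204861}{93737} \approx -2.1855$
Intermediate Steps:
$V = - \frac{93737}{204861}$ ($V = - \frac{281211}{614583} = \left(-281211\right) \frac{1}{614583} = - \frac{93737}{204861} \approx -0.45756$)
$\frac{1}{V} = \frac{1}{- \frac{93737}{204861}} = - \frac{204861}{93737}$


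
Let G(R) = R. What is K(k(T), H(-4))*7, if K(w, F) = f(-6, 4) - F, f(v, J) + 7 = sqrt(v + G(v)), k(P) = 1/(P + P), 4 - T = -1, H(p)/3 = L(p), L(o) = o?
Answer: 35 + 14*I*sqrt(3) ≈ 35.0 + 24.249*I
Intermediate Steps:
H(p) = 3*p
T = 5 (T = 4 - 1*(-1) = 4 + 1 = 5)
k(P) = 1/(2*P)
f(v, J) = -7 + sqrt(2)*sqrt(v) (f(v, J) = -7 + sqrt(v + v) = -7 + sqrt(2*v) = -7 + sqrt(2)*sqrt(v))
K(w, F) = -7 - F + 2*I*sqrt(3) (K(w, F) = (-7 + sqrt(2)*sqrt(-6)) - F = (-7 + sqrt(2)*(I*sqrt(6))) - F = (-7 + 2*I*sqrt(3)) - F = -7 - F + 2*I*sqrt(3))
K(k(T), H(-4))*7 = (-7 - 3*(-4) + 2*I*sqrt(3))*7 = (-7 - 1*(-12) + 2*I*sqrt(3))*7 = (-7 + 12 + 2*I*sqrt(3))*7 = (5 + 2*I*sqrt(3))*7 = 35 + 14*I*sqrt(3)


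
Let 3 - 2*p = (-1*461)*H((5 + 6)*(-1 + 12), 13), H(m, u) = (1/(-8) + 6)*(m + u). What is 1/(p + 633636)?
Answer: 8/6520789 ≈ 1.2268e-6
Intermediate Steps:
H(m, u) = 47*m/8 + 47*u/8 (H(m, u) = (-⅛ + 6)*(m + u) = 47*(m + u)/8 = 47*m/8 + 47*u/8)
p = 1451701/8 (p = 3/2 - (-1*461)*(47*((5 + 6)*(-1 + 12))/8 + (47/8)*13)/2 = 3/2 - (-461)*(47*(11*11)/8 + 611/8)/2 = 3/2 - (-461)*((47/8)*121 + 611/8)/2 = 3/2 - (-461)*(5687/8 + 611/8)/2 = 3/2 - (-461)*3149/(2*4) = 3/2 - ½*(-1451689/4) = 3/2 + 1451689/8 = 1451701/8 ≈ 1.8146e+5)
1/(p + 633636) = 1/(1451701/8 + 633636) = 1/(6520789/8) = 8/6520789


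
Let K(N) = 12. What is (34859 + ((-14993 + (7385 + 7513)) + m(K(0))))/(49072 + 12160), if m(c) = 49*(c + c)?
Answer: 8985/15308 ≈ 0.58695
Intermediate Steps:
m(c) = 98*c (m(c) = 49*(2*c) = 98*c)
(34859 + ((-14993 + (7385 + 7513)) + m(K(0))))/(49072 + 12160) = (34859 + ((-14993 + (7385 + 7513)) + 98*12))/(49072 + 12160) = (34859 + ((-14993 + 14898) + 1176))/61232 = (34859 + (-95 + 1176))*(1/61232) = (34859 + 1081)*(1/61232) = 35940*(1/61232) = 8985/15308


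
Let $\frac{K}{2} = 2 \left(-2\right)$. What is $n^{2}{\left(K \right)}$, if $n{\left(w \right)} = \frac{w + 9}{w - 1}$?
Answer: $\frac{1}{81} \approx 0.012346$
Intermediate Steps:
$K = -8$ ($K = 2 \cdot 2 \left(-2\right) = 2 \left(-4\right) = -8$)
$n{\left(w \right)} = \frac{9 + w}{-1 + w}$
$n^{2}{\left(K \right)} = \left(\frac{9 - 8}{-1 - 8}\right)^{2} = \left(\frac{1}{-9} \cdot 1\right)^{2} = \left(\left(- \frac{1}{9}\right) 1\right)^{2} = \left(- \frac{1}{9}\right)^{2} = \frac{1}{81}$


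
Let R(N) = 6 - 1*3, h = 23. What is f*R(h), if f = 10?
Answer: 30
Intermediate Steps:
R(N) = 3 (R(N) = 6 - 3 = 3)
f*R(h) = 10*3 = 30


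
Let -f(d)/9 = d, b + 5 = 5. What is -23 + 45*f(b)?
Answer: -23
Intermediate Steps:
b = 0 (b = -5 + 5 = 0)
f(d) = -9*d
-23 + 45*f(b) = -23 + 45*(-9*0) = -23 + 45*0 = -23 + 0 = -23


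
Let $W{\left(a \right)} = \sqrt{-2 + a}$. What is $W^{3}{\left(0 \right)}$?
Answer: $- 2 i \sqrt{2} \approx - 2.8284 i$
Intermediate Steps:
$W^{3}{\left(0 \right)} = \left(\sqrt{-2 + 0}\right)^{3} = \left(\sqrt{-2}\right)^{3} = \left(i \sqrt{2}\right)^{3} = - 2 i \sqrt{2}$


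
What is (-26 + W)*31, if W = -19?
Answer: -1395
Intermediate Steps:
(-26 + W)*31 = (-26 - 19)*31 = -45*31 = -1395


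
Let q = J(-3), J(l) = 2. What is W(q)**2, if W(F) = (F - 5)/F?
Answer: 9/4 ≈ 2.2500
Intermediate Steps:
q = 2
W(F) = (-5 + F)/F
W(q)**2 = ((-5 + 2)/2)**2 = ((1/2)*(-3))**2 = (-3/2)**2 = 9/4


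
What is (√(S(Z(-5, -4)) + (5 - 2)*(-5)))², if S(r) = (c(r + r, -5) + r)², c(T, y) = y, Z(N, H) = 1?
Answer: 1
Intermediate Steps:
S(r) = (-5 + r)²
(√(S(Z(-5, -4)) + (5 - 2)*(-5)))² = (√((-5 + 1)² + (5 - 2)*(-5)))² = (√((-4)² + 3*(-5)))² = (√(16 - 15))² = (√1)² = 1² = 1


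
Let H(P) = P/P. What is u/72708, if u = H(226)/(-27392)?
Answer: -1/1991617536 ≈ -5.0210e-10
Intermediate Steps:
H(P) = 1
u = -1/27392 (u = 1/(-27392) = 1*(-1/27392) = -1/27392 ≈ -3.6507e-5)
u/72708 = -1/27392/72708 = -1/27392*1/72708 = -1/1991617536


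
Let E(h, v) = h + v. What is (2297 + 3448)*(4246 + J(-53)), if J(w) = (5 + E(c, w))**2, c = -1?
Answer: 38187015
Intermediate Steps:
J(w) = (4 + w)**2 (J(w) = (5 + (-1 + w))**2 = (4 + w)**2)
(2297 + 3448)*(4246 + J(-53)) = (2297 + 3448)*(4246 + (4 - 53)**2) = 5745*(4246 + (-49)**2) = 5745*(4246 + 2401) = 5745*6647 = 38187015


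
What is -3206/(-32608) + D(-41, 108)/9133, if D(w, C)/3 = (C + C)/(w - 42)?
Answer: 1204571525/12359067856 ≈ 0.097465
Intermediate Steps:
D(w, C) = 6*C/(-42 + w) (D(w, C) = 3*((C + C)/(w - 42)) = 3*((2*C)/(-42 + w)) = 3*(2*C/(-42 + w)) = 6*C/(-42 + w))
-3206/(-32608) + D(-41, 108)/9133 = -3206/(-32608) + (6*108/(-42 - 41))/9133 = -3206*(-1/32608) + (6*108/(-83))*(1/9133) = 1603/16304 + (6*108*(-1/83))*(1/9133) = 1603/16304 - 648/83*1/9133 = 1603/16304 - 648/758039 = 1204571525/12359067856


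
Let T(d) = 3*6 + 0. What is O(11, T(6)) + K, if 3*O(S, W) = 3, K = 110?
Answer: 111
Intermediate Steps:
T(d) = 18 (T(d) = 18 + 0 = 18)
O(S, W) = 1 (O(S, W) = (⅓)*3 = 1)
O(11, T(6)) + K = 1 + 110 = 111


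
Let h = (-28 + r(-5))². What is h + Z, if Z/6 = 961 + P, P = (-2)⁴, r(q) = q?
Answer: 6951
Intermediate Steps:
P = 16
Z = 5862 (Z = 6*(961 + 16) = 6*977 = 5862)
h = 1089 (h = (-28 - 5)² = (-33)² = 1089)
h + Z = 1089 + 5862 = 6951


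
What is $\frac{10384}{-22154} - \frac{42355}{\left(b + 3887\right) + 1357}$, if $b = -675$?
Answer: $- \frac{44808053}{4600983} \approx -9.7388$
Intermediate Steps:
$\frac{10384}{-22154} - \frac{42355}{\left(b + 3887\right) + 1357} = \frac{10384}{-22154} - \frac{42355}{\left(-675 + 3887\right) + 1357} = 10384 \left(- \frac{1}{22154}\right) - \frac{42355}{3212 + 1357} = - \frac{472}{1007} - \frac{42355}{4569} = - \frac{44808053}{4600983}$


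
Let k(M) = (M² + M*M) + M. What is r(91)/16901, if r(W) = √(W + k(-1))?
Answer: 2*√23/16901 ≈ 0.00056752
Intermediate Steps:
k(M) = M + 2*M² (k(M) = (M² + M²) + M = 2*M² + M = M + 2*M²)
r(W) = √(1 + W) (r(W) = √(W - (1 + 2*(-1))) = √(W - (1 - 2)) = √(W - 1*(-1)) = √(W + 1) = √(1 + W))
r(91)/16901 = √(1 + 91)/16901 = √92*(1/16901) = (2*√23)*(1/16901) = 2*√23/16901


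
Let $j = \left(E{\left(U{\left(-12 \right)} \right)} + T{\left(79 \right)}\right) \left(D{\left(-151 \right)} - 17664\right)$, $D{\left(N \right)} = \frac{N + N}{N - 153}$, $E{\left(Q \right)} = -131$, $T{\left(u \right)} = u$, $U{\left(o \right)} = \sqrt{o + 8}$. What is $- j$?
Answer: $- \frac{34902101}{38} \approx -9.1848 \cdot 10^{5}$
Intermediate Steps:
$U{\left(o \right)} = \sqrt{8 + o}$
$D{\left(N \right)} = \frac{2 N}{-153 + N}$
$j = \frac{34902101}{38}$ ($j = \left(-131 + 79\right) \left(2 \left(-151\right) \frac{1}{-153 - 151} - 17664\right) = - 52 \left(2 \left(-151\right) \frac{1}{-304} - 17664\right) = - 52 \left(2 \left(-151\right) \left(- \frac{1}{304}\right) - 17664\right) = - 52 \left(\frac{151}{152} - 17664\right) = \left(-52\right) \left(- \frac{2684777}{152}\right) = \frac{34902101}{38} \approx 9.1848 \cdot 10^{5}$)
$- j = \left(-1\right) \frac{34902101}{38} = - \frac{34902101}{38}$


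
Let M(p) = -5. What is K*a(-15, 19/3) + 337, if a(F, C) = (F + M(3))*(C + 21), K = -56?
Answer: 92851/3 ≈ 30950.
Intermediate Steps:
a(F, C) = (-5 + F)*(21 + C) (a(F, C) = (F - 5)*(C + 21) = (-5 + F)*(21 + C))
K*a(-15, 19/3) + 337 = -56*(-105 - 95/3 + 21*(-15) + (19/3)*(-15)) + 337 = -56*(-105 - 95/3 - 315 + (19*(⅓))*(-15)) + 337 = -56*(-105 - 5*19/3 - 315 + (19/3)*(-15)) + 337 = -56*(-105 - 95/3 - 315 - 95) + 337 = -56*(-1640/3) + 337 = 91840/3 + 337 = 92851/3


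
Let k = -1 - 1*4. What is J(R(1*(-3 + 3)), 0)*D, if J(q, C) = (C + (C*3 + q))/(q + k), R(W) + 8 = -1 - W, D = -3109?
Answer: -27981/14 ≈ -1998.6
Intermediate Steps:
k = -5 (k = -1 - 4 = -5)
R(W) = -9 - W (R(W) = -8 + (-1 - W) = -9 - W)
J(q, C) = (q + 4*C)/(-5 + q) (J(q, C) = (C + (C*3 + q))/(q - 5) = (C + (3*C + q))/(-5 + q) = (C + (q + 3*C))/(-5 + q) = (q + 4*C)/(-5 + q))
J(R(1*(-3 + 3)), 0)*D = (((-9 - (-3 + 3)) + 4*0)/(-5 + (-9 - (-3 + 3))))*(-3109) = (((-9 - 0) + 0)/(-5 + (-9 - 0)))*(-3109) = (((-9 - 1*0) + 0)/(-5 + (-9 - 1*0)))*(-3109) = (((-9 + 0) + 0)/(-5 + (-9 + 0)))*(-3109) = ((-9 + 0)/(-5 - 9))*(-3109) = (-9/(-14))*(-3109) = -1/14*(-9)*(-3109) = (9/14)*(-3109) = -27981/14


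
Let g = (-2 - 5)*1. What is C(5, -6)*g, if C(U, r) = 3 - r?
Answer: -63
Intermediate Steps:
g = -7 (g = -7*1 = -7)
C(5, -6)*g = (3 - 1*(-6))*(-7) = (3 + 6)*(-7) = 9*(-7) = -63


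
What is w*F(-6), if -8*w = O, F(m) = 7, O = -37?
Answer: 259/8 ≈ 32.375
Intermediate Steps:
w = 37/8 (w = -1/8*(-37) = 37/8 ≈ 4.6250)
w*F(-6) = (37/8)*7 = 259/8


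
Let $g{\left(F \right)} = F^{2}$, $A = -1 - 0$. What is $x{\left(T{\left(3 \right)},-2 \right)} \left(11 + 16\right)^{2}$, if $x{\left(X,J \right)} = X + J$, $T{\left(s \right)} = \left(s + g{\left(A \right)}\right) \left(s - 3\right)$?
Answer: $-1458$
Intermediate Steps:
$A = -1$ ($A = -1 + 0 = -1$)
$T{\left(s \right)} = \left(1 + s\right) \left(-3 + s\right)$ ($T{\left(s \right)} = \left(s + \left(-1\right)^{2}\right) \left(s - 3\right) = \left(s + 1\right) \left(-3 + s\right) = \left(1 + s\right) \left(-3 + s\right)$)
$x{\left(X,J \right)} = J + X$
$x{\left(T{\left(3 \right)},-2 \right)} \left(11 + 16\right)^{2} = \left(-2 - \left(9 - 9\right)\right) \left(11 + 16\right)^{2} = \left(-2 - 0\right) 27^{2} = \left(-2 + 0\right) 729 = \left(-2\right) 729 = -1458$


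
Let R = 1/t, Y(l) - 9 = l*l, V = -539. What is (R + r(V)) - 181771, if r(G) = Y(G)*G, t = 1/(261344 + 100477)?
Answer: -156415620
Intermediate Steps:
Y(l) = 9 + l² (Y(l) = 9 + l*l = 9 + l²)
t = 1/361821 ≈ 2.7638e-6
r(G) = G*(9 + G²) (r(G) = (9 + G²)*G = G*(9 + G²))
R = 361821 (R = 1/(1/361821) = 361821)
(R + r(V)) - 181771 = (361821 - 539*(9 + (-539)²)) - 181771 = (361821 - 539*(9 + 290521)) - 181771 = (361821 - 539*290530) - 181771 = (361821 - 156595670) - 181771 = -156233849 - 181771 = -156415620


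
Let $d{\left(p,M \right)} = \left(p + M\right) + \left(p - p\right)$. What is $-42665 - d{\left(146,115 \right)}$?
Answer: $-42926$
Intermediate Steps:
$d{\left(p,M \right)} = M + p$ ($d{\left(p,M \right)} = \left(M + p\right) + 0 = M + p$)
$-42665 - d{\left(146,115 \right)} = -42665 - \left(115 + 146\right) = -42665 - 261 = -42926$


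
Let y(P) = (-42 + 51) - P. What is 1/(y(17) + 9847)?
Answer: 1/9839 ≈ 0.00010164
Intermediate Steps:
y(P) = 9 - P
1/(y(17) + 9847) = 1/((9 - 1*17) + 9847) = 1/((9 - 17) + 9847) = 1/(-8 + 9847) = 1/9839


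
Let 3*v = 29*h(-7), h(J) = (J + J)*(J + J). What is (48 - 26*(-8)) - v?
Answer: -4916/3 ≈ -1638.7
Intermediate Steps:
h(J) = 4*J**2 (h(J) = (2*J)*(2*J) = 4*J**2)
v = 5684/3 (v = (29*(4*(-7)**2))/3 = (29*(4*49))/3 = (29*196)/3 = (1/3)*5684 = 5684/3 ≈ 1894.7)
(48 - 26*(-8)) - v = (48 - 26*(-8)) - 1*5684/3 = (48 + 208) - 5684/3 = 256 - 5684/3 = -4916/3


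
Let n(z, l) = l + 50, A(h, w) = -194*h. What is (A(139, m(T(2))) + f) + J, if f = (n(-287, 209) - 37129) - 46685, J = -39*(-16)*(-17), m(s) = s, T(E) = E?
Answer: -121129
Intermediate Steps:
J = -10608 (J = 624*(-17) = -10608)
n(z, l) = 50 + l
f = -83555 (f = ((50 + 209) - 37129) - 46685 = (259 - 37129) - 46685 = -36870 - 46685 = -83555)
(A(139, m(T(2))) + f) + J = (-194*139 - 83555) - 10608 = (-26966 - 83555) - 10608 = -110521 - 10608 = -121129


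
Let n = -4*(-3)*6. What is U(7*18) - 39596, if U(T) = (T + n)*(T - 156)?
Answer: -45536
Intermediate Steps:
n = 72 (n = 12*6 = 72)
U(T) = (-156 + T)*(72 + T) (U(T) = (T + 72)*(T - 156) = (72 + T)*(-156 + T) = (-156 + T)*(72 + T))
U(7*18) - 39596 = (-11232 + (7*18)² - 588*18) - 39596 = (-11232 + 126² - 84*126) - 39596 = (-11232 + 15876 - 10584) - 39596 = -5940 - 39596 = -45536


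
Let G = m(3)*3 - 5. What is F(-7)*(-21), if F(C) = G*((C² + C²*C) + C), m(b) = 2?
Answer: 6321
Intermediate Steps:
G = 1 (G = 2*3 - 5 = 6 - 5 = 1)
F(C) = C + C² + C³ (F(C) = 1*((C² + C²*C) + C) = 1*((C² + C³) + C) = 1*(C + C² + C³) = C + C² + C³)
F(-7)*(-21) = -7*(1 - 7 + (-7)²)*(-21) = -7*(1 - 7 + 49)*(-21) = -7*43*(-21) = -301*(-21) = 6321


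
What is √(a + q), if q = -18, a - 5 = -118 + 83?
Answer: 4*I*√3 ≈ 6.9282*I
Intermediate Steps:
a = -30 (a = 5 + (-118 + 83) = 5 - 35 = -30)
√(a + q) = √(-30 - 18) = √(-48) = 4*I*√3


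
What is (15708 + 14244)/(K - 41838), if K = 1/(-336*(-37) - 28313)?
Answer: -475667712/664429279 ≈ -0.71590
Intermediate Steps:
K = -1/15881 (K = 1/(12432 - 28313) = 1/(-15881) = -1/15881 ≈ -6.2968e-5)
(15708 + 14244)/(K - 41838) = (15708 + 14244)/(-1/15881 - 41838) = 29952/(-664429279/15881) = 29952*(-15881/664429279) = -475667712/664429279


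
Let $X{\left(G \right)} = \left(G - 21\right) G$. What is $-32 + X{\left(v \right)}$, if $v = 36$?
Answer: $508$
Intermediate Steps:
$X{\left(G \right)} = G \left(-21 + G\right)$ ($X{\left(G \right)} = \left(-21 + G\right) G = G \left(-21 + G\right)$)
$-32 + X{\left(v \right)} = -32 + 36 \left(-21 + 36\right) = -32 + 36 \cdot 15 = -32 + 540 = 508$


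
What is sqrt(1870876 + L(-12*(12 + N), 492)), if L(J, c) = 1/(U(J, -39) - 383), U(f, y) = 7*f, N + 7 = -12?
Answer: sqrt(78623564105)/205 ≈ 1367.8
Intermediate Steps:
N = -19 (N = -7 - 12 = -19)
L(J, c) = 1/(-383 + 7*J) (L(J, c) = 1/(7*J - 383) = 1/(-383 + 7*J))
sqrt(1870876 + L(-12*(12 + N), 492)) = sqrt(1870876 + 1/(-383 + 7*(-12*(12 - 19)))) = sqrt(1870876 + 1/(-383 + 7*(-12*(-7)))) = sqrt(1870876 + 1/(-383 + 7*84)) = sqrt(1870876 + 1/(-383 + 588)) = sqrt(1870876 + 1/205) = sqrt(383529581/205) = sqrt(78623564105)/205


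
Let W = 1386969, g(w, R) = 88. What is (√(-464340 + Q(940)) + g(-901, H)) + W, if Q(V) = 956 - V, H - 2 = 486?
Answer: 1387057 + 14*I*√2369 ≈ 1.3871e+6 + 681.41*I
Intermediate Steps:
H = 488 (H = 2 + 486 = 488)
(√(-464340 + Q(940)) + g(-901, H)) + W = (√(-464340 + (956 - 1*940)) + 88) + 1386969 = (√(-464340 + (956 - 940)) + 88) + 1386969 = (√(-464340 + 16) + 88) + 1386969 = (√(-464324) + 88) + 1386969 = (14*I*√2369 + 88) + 1386969 = (88 + 14*I*√2369) + 1386969 = 1387057 + 14*I*√2369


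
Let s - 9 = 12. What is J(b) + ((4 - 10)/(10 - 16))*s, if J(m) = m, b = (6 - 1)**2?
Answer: 46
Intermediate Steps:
s = 21 (s = 9 + 12 = 21)
b = 25 (b = 5**2 = 25)
J(b) + ((4 - 10)/(10 - 16))*s = 25 + ((4 - 10)/(10 - 16))*21 = 25 - 6/(-6)*21 = 25 - 6*(-1/6)*21 = 25 + 1*21 = 25 + 21 = 46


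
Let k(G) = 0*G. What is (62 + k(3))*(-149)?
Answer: -9238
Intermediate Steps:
k(G) = 0
(62 + k(3))*(-149) = (62 + 0)*(-149) = 62*(-149) = -9238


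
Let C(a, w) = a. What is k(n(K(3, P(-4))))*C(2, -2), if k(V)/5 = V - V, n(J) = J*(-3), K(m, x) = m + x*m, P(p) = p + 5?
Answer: 0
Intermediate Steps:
P(p) = 5 + p
K(m, x) = m + m*x
n(J) = -3*J
k(V) = 0 (k(V) = 5*(V - V) = 5*0 = 0)
k(n(K(3, P(-4))))*C(2, -2) = 0*2 = 0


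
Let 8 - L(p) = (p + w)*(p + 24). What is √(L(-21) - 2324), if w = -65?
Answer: 7*I*√42 ≈ 45.365*I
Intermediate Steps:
L(p) = 8 - (-65 + p)*(24 + p) (L(p) = 8 - (p - 65)*(p + 24) = 8 - (-65 + p)*(24 + p))
√(L(-21) - 2324) = √((1568 - 1*(-21)² + 41*(-21)) - 2324) = √((1568 - 1*441 - 861) - 2324) = √((1568 - 441 - 861) - 2324) = √(266 - 2324) = √(-2058) = 7*I*√42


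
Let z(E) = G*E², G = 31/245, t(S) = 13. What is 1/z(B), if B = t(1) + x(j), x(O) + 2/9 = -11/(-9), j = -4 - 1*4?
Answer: 5/124 ≈ 0.040323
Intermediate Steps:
G = 31/245 (G = 31*(1/245) = 31/245 ≈ 0.12653)
j = -8 (j = -4 - 4 = -8)
x(O) = 1 (x(O) = -2/9 - 11/(-9) = -2/9 - 11*(-⅑) = -2/9 + 11/9 = 1)
B = 14 (B = 13 + 1 = 14)
z(E) = 31*E²/245
1/z(B) = 1/((31/245)*14²) = 1/((31/245)*196) = 1/(124/5) = 5/124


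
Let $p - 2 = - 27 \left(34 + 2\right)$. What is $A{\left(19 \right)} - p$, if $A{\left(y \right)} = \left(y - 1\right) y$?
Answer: $1312$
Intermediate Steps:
$A{\left(y \right)} = y \left(-1 + y\right)$ ($A{\left(y \right)} = \left(-1 + y\right) y = y \left(-1 + y\right)$)
$p = -970$ ($p = 2 - 27 \left(34 + 2\right) = 2 - 972 = -970$)
$A{\left(19 \right)} - p = 19 \left(-1 + 19\right) - -970 = 19 \cdot 18 + 970 = 342 + 970 = 1312$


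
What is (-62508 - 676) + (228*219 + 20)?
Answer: -13232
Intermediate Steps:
(-62508 - 676) + (228*219 + 20) = -63184 + (49932 + 20) = -63184 + 49952 = -13232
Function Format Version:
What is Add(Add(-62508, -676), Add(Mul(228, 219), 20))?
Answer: -13232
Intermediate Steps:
Add(Add(-62508, -676), Add(Mul(228, 219), 20)) = Add(-63184, Add(49932, 20)) = Add(-63184, 49952) = -13232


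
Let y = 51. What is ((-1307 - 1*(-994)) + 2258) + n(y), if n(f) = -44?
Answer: 1901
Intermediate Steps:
((-1307 - 1*(-994)) + 2258) + n(y) = ((-1307 - 1*(-994)) + 2258) - 44 = ((-1307 + 994) + 2258) - 44 = (-313 + 2258) - 44 = 1945 - 44 = 1901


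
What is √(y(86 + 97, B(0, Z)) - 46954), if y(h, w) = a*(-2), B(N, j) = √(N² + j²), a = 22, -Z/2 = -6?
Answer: 3*I*√5222 ≈ 216.79*I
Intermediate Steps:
Z = 12 (Z = -2*(-6) = 12)
y(h, w) = -44 (y(h, w) = 22*(-2) = -44)
√(y(86 + 97, B(0, Z)) - 46954) = √(-44 - 46954) = √(-46998) = 3*I*√5222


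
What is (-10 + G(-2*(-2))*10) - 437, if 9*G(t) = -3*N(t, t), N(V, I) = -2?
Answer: -1321/3 ≈ -440.33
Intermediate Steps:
G(t) = ⅔ (G(t) = (-3*(-2))/9 = (⅑)*6 = ⅔)
(-10 + G(-2*(-2))*10) - 437 = (-10 + (⅔)*10) - 437 = (-10 + 20/3) - 437 = -10/3 - 437 = -1321/3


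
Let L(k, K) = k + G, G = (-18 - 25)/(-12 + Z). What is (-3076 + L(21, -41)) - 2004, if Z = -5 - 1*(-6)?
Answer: -55606/11 ≈ -5055.1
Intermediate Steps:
Z = 1 (Z = -5 + 6 = 1)
G = 43/11 (G = (-18 - 25)/(-12 + 1) = -43/(-11) = -43*(-1/11) = 43/11 ≈ 3.9091)
L(k, K) = 43/11 + k (L(k, K) = k + 43/11 = 43/11 + k)
(-3076 + L(21, -41)) - 2004 = (-3076 + (43/11 + 21)) - 2004 = (-3076 + 274/11) - 2004 = -33562/11 - 2004 = -55606/11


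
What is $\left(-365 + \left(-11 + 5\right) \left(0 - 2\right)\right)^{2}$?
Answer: $124609$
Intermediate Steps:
$\left(-365 + \left(-11 + 5\right) \left(0 - 2\right)\right)^{2} = \left(-365 - -12\right)^{2} = \left(-365 + 12\right)^{2} = \left(-353\right)^{2} = 124609$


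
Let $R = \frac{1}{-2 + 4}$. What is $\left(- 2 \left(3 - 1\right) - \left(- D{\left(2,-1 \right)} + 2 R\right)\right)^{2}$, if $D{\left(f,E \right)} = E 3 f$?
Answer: $121$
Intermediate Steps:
$R = \frac{1}{2} \approx 0.5$
$D{\left(f,E \right)} = 3 E f$
$\left(- 2 \left(3 - 1\right) - \left(- D{\left(2,-1 \right)} + 2 R\right)\right)^{2} = \left(- 2 \left(3 - 1\right) + \left(3 \left(-1\right) 2 - 1\right)\right)^{2} = \left(\left(-2\right) 2 - 7\right)^{2} = \left(-4 - 7\right)^{2} = \left(-11\right)^{2} = 121$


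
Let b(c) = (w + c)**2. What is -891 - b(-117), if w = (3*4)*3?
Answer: -7452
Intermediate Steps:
w = 36 (w = 12*3 = 36)
b(c) = (36 + c)**2
-891 - b(-117) = -891 - (36 - 117)**2 = -891 - 1*(-81)**2 = -891 - 1*6561 = -891 - 6561 = -7452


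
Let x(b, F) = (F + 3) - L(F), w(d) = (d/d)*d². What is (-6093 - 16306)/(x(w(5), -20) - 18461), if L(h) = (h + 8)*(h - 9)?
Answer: 22399/18826 ≈ 1.1898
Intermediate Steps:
w(d) = d² (w(d) = 1*d² = d²)
L(h) = (-9 + h)*(8 + h) (L(h) = (8 + h)*(-9 + h) = (-9 + h)*(8 + h))
x(b, F) = 75 - F² + 2*F (x(b, F) = (F + 3) - (-72 + F² - F) = (3 + F) + (72 + F - F²) = 75 - F² + 2*F)
(-6093 - 16306)/(x(w(5), -20) - 18461) = (-6093 - 16306)/((75 - 1*(-20)² + 2*(-20)) - 18461) = -22399/((75 - 1*400 - 40) - 18461) = -22399/((75 - 400 - 40) - 18461) = -22399/(-365 - 18461) = -22399/(-18826) = -22399*(-1/18826) = 22399/18826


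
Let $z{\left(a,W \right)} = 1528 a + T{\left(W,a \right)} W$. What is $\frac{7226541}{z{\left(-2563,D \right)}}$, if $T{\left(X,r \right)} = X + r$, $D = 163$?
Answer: $- \frac{1032363}{615352} \approx -1.6777$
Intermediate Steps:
$z{\left(a,W \right)} = 1528 a + W \left(W + a\right)$ ($z{\left(a,W \right)} = 1528 a + \left(W + a\right) W = 1528 a + W \left(W + a\right)$)
$\frac{7226541}{z{\left(-2563,D \right)}} = \frac{7226541}{1528 \left(-2563\right) + 163 \left(163 - 2563\right)} = \frac{7226541}{-3916264 + 163 \left(-2400\right)} = \frac{7226541}{-3916264 - 391200} = \frac{7226541}{-4307464} = 7226541 \left(- \frac{1}{4307464}\right) = - \frac{1032363}{615352}$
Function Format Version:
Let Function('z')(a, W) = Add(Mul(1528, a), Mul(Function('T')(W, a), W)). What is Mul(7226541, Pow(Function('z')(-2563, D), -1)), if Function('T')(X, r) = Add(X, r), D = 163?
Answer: Rational(-1032363, 615352) ≈ -1.6777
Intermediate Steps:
Function('z')(a, W) = Add(Mul(1528, a), Mul(W, Add(W, a))) (Function('z')(a, W) = Add(Mul(1528, a), Mul(Add(W, a), W)) = Add(Mul(1528, a), Mul(W, Add(W, a))))
Mul(7226541, Pow(Function('z')(-2563, D), -1)) = Mul(7226541, Pow(Add(Mul(1528, -2563), Mul(163, Add(163, -2563))), -1)) = Mul(7226541, Pow(Add(-3916264, Mul(163, -2400)), -1)) = Mul(7226541, Pow(Add(-3916264, -391200), -1)) = Mul(7226541, Pow(-4307464, -1)) = Mul(7226541, Rational(-1, 4307464)) = Rational(-1032363, 615352)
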